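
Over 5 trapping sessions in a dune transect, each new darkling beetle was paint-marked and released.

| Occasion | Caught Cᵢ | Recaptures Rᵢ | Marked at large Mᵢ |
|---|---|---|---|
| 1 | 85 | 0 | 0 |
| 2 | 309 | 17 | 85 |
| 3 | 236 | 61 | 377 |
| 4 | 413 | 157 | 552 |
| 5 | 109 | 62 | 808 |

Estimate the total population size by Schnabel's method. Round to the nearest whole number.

N ≈ 1452

Σ MᵢCᵢ = 0·85 + 85·309 + 377·236 + 552·413 + 808·109 = 0 + 26265 + 88972 + 227976 + 88072 = 431285
Σ Rᵢ = 0 + 17 + 61 + 157 + 62 = 297
N̂ = 431285 / 297 ≈ 1452.1 → 1452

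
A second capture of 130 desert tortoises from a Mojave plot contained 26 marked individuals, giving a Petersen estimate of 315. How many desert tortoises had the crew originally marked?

M = 63

From N = M·C/R: M = N·R / C = 315·26 / 130 = 8190 / 130 = 63.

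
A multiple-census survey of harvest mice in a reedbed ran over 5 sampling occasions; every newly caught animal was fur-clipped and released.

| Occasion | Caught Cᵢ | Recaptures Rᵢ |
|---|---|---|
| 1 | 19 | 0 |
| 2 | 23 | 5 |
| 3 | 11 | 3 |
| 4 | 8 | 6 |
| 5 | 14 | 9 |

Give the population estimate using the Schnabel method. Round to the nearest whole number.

N ≈ 81

Marked at large before each occasion: Mᵢ = Σⱼ<ᵢ (Cⱼ − Rⱼ) → M1=0, M2=19, M3=37, M4=45, M5=47
Σ MᵢCᵢ = 0·19 + 19·23 + 37·11 + 45·8 + 47·14 = 0 + 437 + 407 + 360 + 658 = 1862
Σ Rᵢ = 0 + 5 + 3 + 6 + 9 = 23
N̂ = 1862 / 23 ≈ 81.0 → 81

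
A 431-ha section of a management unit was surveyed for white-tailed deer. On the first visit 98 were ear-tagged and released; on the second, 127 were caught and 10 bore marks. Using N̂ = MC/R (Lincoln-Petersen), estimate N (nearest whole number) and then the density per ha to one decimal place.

density ≈ 2.9 white-tailed deer per ha

N̂ = 98·127/10 = 12446/10 ≈ 1244.6 → 1245
Density = N̂ / area = 1245 / 431 ≈ 2.89 → 2.9 per ha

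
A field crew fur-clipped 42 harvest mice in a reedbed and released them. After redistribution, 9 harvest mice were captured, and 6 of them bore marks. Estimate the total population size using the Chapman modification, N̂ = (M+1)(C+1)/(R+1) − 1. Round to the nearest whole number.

N̂ = (42+1)(9+1)/(6+1) − 1 = 43·10/7 − 1
= 430/7 − 1 ≈ 61.4 − 1 ≈ 60.4 → 60

N ≈ 60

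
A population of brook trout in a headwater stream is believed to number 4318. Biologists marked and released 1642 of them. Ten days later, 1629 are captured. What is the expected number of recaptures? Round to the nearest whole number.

expected recaptures ≈ 619

Expected recaptures E[R] = M·C / N.
E[R] = 1642 × 1629 / 4318 = 2674818 / 4318 ≈ 619.46 → 619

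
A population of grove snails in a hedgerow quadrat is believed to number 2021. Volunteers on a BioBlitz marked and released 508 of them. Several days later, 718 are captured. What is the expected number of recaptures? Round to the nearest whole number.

expected recaptures ≈ 180

Expected recaptures E[R] = M·C / N.
E[R] = 508 × 718 / 2021 = 364744 / 2021 ≈ 180.48 → 180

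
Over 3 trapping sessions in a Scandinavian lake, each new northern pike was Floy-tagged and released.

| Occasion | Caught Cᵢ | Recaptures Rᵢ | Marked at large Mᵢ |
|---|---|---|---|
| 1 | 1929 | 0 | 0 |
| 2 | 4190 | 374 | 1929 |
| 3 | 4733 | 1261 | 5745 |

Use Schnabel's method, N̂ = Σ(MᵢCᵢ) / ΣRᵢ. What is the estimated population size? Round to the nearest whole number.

Σ MᵢCᵢ = 0·1929 + 1929·4190 + 5745·4733 = 0 + 8082510 + 27191085 = 35273595
Σ Rᵢ = 0 + 374 + 1261 = 1635
N̂ = 35273595 / 1635 ≈ 21574.1 → 21574

N ≈ 21,574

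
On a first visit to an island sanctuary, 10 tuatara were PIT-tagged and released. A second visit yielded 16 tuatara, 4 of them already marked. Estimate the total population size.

N = (10 × 16) / 4 = 160 / 4 = 40

N = 40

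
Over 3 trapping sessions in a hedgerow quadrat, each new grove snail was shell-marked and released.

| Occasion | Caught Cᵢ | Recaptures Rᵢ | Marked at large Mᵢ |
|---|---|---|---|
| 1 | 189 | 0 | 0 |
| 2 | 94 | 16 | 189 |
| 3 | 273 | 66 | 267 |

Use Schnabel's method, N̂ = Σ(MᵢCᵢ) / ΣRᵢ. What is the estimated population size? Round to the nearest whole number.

N ≈ 1106

Σ MᵢCᵢ = 0·189 + 189·94 + 267·273 = 0 + 17766 + 72891 = 90657
Σ Rᵢ = 0 + 16 + 66 = 82
N̂ = 90657 / 82 ≈ 1105.6 → 1106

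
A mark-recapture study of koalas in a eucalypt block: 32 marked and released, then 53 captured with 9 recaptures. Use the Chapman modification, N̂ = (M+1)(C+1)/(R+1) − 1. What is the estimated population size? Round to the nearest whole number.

N̂ = (32+1)(53+1)/(9+1) − 1 = 33·54/10 − 1
= 1782/10 − 1 ≈ 178.2 − 1 ≈ 177.2 → 177

N ≈ 177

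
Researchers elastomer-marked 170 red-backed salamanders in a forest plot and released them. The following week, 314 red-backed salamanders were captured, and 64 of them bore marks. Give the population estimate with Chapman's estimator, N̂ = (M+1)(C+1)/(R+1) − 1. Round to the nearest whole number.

N̂ = (170+1)(314+1)/(64+1) − 1 = 171·315/65 − 1
= 53865/65 − 1 ≈ 828.7 − 1 ≈ 827.7 → 828

N ≈ 828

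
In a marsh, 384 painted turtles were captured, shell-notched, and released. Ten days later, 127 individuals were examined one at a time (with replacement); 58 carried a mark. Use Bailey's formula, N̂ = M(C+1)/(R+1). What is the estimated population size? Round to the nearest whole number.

N̂ = 384·(127+1)/(58+1) = 384·128/59 = 49152/59 ≈ 833.1 → 833

N ≈ 833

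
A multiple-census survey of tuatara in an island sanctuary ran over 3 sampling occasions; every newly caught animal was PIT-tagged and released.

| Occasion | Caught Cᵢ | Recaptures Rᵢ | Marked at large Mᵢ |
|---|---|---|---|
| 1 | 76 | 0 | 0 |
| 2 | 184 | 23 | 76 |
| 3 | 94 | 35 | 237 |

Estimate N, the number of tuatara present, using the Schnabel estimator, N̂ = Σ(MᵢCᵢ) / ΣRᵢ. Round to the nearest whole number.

N ≈ 625

Σ MᵢCᵢ = 0·76 + 76·184 + 237·94 = 0 + 13984 + 22278 = 36262
Σ Rᵢ = 0 + 23 + 35 = 58
N̂ = 36262 / 58 ≈ 625.2 → 625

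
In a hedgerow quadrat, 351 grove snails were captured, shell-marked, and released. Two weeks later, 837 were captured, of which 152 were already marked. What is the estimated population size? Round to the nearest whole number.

If marked individuals mix randomly, R/C ≈ M/N, giving N ≈ M·C/R.
N = (351 × 837) / 152 = 293787 / 152 ≈ 1932.8 → 1933

N ≈ 1933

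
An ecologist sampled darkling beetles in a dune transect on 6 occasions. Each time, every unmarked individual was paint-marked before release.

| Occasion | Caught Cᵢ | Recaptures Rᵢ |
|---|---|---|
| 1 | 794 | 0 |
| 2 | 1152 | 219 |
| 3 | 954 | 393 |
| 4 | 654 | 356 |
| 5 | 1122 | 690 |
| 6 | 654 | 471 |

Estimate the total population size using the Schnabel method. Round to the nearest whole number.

N ≈ 4196

Marked at large before each occasion: Mᵢ = Σⱼ<ᵢ (Cⱼ − Rⱼ) → M1=0, M2=794, M3=1727, M4=2288, M5=2586, M6=3018
Σ MᵢCᵢ = 0·794 + 794·1152 + 1727·954 + 2288·654 + 2586·1122 + 3018·654 = 0 + 914688 + 1647558 + 1496352 + 2901492 + 1973772 = 8933862
Σ Rᵢ = 0 + 219 + 393 + 356 + 690 + 471 = 2129
N̂ = 8933862 / 2129 ≈ 4196.3 → 4196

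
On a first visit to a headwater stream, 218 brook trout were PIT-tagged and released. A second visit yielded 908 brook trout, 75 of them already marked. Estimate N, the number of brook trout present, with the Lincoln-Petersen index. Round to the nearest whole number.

N ≈ 2639

N = (218 × 908) / 75 = 197944 / 75 ≈ 2639.3 → 2639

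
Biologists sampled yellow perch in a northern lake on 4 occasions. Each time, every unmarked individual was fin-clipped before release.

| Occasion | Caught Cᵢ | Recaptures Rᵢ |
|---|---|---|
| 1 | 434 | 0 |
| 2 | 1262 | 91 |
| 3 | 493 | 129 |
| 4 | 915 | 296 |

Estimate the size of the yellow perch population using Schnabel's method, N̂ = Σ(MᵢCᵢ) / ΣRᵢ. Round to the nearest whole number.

Marked at large before each occasion: Mᵢ = Σⱼ<ᵢ (Cⱼ − Rⱼ) → M1=0, M2=434, M3=1605, M4=1969
Σ MᵢCᵢ = 0·434 + 434·1262 + 1605·493 + 1969·915 = 0 + 547708 + 791265 + 1801635 = 3140608
Σ Rᵢ = 0 + 91 + 129 + 296 = 516
N̂ = 3140608 / 516 ≈ 6086.4 → 6086

N ≈ 6086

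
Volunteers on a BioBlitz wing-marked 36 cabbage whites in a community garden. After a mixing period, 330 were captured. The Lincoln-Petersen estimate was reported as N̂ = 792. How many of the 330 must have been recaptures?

From N = M·C/R: R = M·C / N = 36·330 / 792 = 11880 / 792 = 15.

R = 15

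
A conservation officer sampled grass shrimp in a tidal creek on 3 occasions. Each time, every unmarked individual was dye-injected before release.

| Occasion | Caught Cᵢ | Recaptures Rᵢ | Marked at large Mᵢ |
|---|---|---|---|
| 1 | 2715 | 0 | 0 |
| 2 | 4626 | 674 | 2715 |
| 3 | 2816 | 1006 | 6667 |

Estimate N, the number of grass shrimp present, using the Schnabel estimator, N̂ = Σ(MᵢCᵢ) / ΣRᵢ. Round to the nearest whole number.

Σ MᵢCᵢ = 0·2715 + 2715·4626 + 6667·2816 = 0 + 12559590 + 18774272 = 31333862
Σ Rᵢ = 0 + 674 + 1006 = 1680
N̂ = 31333862 / 1680 ≈ 18651.1 → 18651

N ≈ 18,651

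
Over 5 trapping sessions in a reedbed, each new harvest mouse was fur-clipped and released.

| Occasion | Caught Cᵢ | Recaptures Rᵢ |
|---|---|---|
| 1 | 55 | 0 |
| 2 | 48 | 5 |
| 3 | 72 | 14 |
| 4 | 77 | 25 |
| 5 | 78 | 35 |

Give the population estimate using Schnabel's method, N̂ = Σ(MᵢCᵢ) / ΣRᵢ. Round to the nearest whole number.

Marked at large before each occasion: Mᵢ = Σⱼ<ᵢ (Cⱼ − Rⱼ) → M1=0, M2=55, M3=98, M4=156, M5=208
Σ MᵢCᵢ = 0·55 + 55·48 + 98·72 + 156·77 + 208·78 = 0 + 2640 + 7056 + 12012 + 16224 = 37932
Σ Rᵢ = 0 + 5 + 14 + 25 + 35 = 79
N̂ = 37932 / 79 ≈ 480.2 → 480

N ≈ 480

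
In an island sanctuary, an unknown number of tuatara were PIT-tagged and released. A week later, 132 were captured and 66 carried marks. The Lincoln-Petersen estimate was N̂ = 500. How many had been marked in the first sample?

M = 250

From N = M·C/R: M = N·R / C = 500·66 / 132 = 33000 / 132 = 250.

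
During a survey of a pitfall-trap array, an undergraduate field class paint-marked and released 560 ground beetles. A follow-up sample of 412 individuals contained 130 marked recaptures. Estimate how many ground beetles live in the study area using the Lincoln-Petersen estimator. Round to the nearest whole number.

N ≈ 1775

The marked fraction in the recapture sample should equal the marked fraction in the population: 130/412 = 560/N.
N = (560 × 412) / 130 = 230720 / 130 ≈ 1774.8 → 1775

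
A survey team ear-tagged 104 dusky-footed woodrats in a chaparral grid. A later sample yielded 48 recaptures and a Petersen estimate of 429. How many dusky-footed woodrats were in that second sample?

C = 198

From N = M·C/R: C = N·R / M = 429·48 / 104 = 20592 / 104 = 198.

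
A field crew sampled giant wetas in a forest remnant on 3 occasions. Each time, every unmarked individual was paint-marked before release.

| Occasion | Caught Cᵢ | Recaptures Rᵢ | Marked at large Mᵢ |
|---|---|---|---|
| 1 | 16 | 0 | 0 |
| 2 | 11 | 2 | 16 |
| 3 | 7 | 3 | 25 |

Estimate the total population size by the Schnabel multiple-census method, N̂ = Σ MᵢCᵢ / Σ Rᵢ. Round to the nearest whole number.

Σ MᵢCᵢ = 0·16 + 16·11 + 25·7 = 0 + 176 + 175 = 351
Σ Rᵢ = 0 + 2 + 3 = 5
N̂ = 351 / 5 ≈ 70.2 → 70

N ≈ 70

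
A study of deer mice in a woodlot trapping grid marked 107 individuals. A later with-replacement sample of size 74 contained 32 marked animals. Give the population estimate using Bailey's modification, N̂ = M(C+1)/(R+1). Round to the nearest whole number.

N̂ = 107·(74+1)/(32+1) = 107·75/33 = 8025/33 ≈ 243.2 → 243

N ≈ 243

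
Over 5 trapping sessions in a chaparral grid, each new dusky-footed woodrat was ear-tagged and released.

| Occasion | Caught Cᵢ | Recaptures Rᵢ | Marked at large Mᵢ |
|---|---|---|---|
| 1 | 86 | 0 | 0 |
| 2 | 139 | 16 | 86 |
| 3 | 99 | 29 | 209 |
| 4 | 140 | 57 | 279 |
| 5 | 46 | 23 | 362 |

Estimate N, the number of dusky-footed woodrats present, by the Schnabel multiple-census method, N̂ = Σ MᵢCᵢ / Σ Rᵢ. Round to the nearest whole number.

N ≈ 707

Σ MᵢCᵢ = 0·86 + 86·139 + 209·99 + 279·140 + 362·46 = 0 + 11954 + 20691 + 39060 + 16652 = 88357
Σ Rᵢ = 0 + 16 + 29 + 57 + 23 = 125
N̂ = 88357 / 125 ≈ 706.9 → 707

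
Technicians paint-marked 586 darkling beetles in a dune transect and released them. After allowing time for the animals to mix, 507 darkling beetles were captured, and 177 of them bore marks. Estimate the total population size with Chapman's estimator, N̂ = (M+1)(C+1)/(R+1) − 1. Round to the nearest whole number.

N̂ = (586+1)(507+1)/(177+1) − 1 = 587·508/178 − 1
= 298196/178 − 1 ≈ 1675.3 − 1 ≈ 1674.3 → 1674

N ≈ 1674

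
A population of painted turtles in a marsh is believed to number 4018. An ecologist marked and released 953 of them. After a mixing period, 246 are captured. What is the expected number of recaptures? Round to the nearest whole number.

The marked fraction of the population is 953/4018, so in a sample of 246 expect C·(M/N) marked.
E[R] = 953 × 246 / 4018 = 234438 / 4018 ≈ 58.3 → 58

expected recaptures ≈ 58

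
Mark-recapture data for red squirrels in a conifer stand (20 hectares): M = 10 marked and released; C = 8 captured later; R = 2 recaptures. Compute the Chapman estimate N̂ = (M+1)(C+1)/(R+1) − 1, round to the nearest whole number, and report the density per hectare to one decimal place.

N̂ = 11·9/3 − 1 = 99/3 − 1 = 32
Density = N̂ / area = 32 / 20 ≈ 1.60 → 1.6 per hectare

density ≈ 1.6 red squirrels per hectare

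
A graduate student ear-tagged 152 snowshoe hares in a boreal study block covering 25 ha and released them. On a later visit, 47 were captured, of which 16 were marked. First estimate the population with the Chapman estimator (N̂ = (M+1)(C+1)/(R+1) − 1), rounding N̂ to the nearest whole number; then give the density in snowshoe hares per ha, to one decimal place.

N̂ = 153·48/17 − 1 = 7344/17 − 1 = 431
Density = N̂ / area = 431 / 25 ≈ 17.24 → 17.2 per ha

density ≈ 17.2 snowshoe hares per ha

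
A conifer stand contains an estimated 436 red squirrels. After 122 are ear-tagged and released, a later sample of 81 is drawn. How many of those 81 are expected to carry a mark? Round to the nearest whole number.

expected recaptures ≈ 23

The marked fraction of the population is 122/436, so in a sample of 81 expect C·(M/N) marked.
E[R] = 122 × 81 / 436 = 9882 / 436 ≈ 22.7 → 23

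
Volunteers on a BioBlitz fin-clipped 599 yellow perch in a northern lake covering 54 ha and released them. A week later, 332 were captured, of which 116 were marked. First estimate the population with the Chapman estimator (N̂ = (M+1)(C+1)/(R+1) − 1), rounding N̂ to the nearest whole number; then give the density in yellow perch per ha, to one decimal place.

density ≈ 31.6 yellow perch per ha

N̂ = 600·333/117 − 1 = 199800/117 − 1 ≈ 1706.7 → 1707
Density = N̂ / area = 1707 / 54 ≈ 31.61 → 31.6 per ha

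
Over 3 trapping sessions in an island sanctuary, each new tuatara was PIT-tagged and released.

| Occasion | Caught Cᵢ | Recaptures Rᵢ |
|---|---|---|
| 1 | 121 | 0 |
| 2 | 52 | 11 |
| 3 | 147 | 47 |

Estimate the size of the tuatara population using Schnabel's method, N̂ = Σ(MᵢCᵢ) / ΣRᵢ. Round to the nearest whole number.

Marked at large before each occasion: Mᵢ = Σⱼ<ᵢ (Cⱼ − Rⱼ) → M1=0, M2=121, M3=162
Σ MᵢCᵢ = 0·121 + 121·52 + 162·147 = 0 + 6292 + 23814 = 30106
Σ Rᵢ = 0 + 11 + 47 = 58
N̂ = 30106 / 58 ≈ 519.1 → 519

N ≈ 519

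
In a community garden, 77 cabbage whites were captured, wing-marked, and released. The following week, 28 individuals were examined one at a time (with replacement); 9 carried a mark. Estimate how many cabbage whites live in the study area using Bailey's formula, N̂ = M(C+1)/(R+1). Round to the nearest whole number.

N̂ = 77·(28+1)/(9+1) = 77·29/10 = 2233/10 ≈ 223.3 → 223

N ≈ 223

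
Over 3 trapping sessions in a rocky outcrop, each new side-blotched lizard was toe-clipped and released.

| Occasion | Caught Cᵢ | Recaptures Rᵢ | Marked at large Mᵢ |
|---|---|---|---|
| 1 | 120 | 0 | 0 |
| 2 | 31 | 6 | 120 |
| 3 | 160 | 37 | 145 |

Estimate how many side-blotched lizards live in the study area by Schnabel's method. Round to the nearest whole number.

Σ MᵢCᵢ = 0·120 + 120·31 + 145·160 = 0 + 3720 + 23200 = 26920
Σ Rᵢ = 0 + 6 + 37 = 43
N̂ = 26920 / 43 ≈ 626.0 → 626

N ≈ 626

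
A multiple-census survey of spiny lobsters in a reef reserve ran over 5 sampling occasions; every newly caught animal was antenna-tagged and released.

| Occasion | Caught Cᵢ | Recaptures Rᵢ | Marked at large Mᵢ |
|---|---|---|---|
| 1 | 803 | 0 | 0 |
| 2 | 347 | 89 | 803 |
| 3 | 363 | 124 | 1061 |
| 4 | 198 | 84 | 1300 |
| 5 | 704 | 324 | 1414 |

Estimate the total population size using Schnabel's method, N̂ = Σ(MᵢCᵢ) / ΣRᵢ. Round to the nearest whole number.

Σ MᵢCᵢ = 0·803 + 803·347 + 1061·363 + 1300·198 + 1414·704 = 0 + 278641 + 385143 + 257400 + 995456 = 1916640
Σ Rᵢ = 0 + 89 + 124 + 84 + 324 = 621
N̂ = 1916640 / 621 ≈ 3086.4 → 3086

N ≈ 3086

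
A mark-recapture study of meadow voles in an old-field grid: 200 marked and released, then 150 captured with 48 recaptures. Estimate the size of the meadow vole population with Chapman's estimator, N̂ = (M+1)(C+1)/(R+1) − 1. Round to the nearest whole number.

N ≈ 618

N̂ = (200+1)(150+1)/(48+1) − 1 = 201·151/49 − 1
= 30351/49 − 1 ≈ 619.4 − 1 ≈ 618.4 → 618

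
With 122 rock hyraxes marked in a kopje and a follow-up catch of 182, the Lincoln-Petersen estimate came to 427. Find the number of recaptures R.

From N = M·C/R: R = M·C / N = 122·182 / 427 = 22204 / 427 = 52.

R = 52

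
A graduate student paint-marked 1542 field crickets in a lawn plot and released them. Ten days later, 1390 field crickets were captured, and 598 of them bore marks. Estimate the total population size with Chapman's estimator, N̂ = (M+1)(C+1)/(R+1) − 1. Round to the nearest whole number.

N ≈ 3582

N̂ = (1542+1)(1390+1)/(598+1) − 1 = 1543·1391/599 − 1
= 2146313/599 − 1 ≈ 3583.2 − 1 ≈ 3582.2 → 3582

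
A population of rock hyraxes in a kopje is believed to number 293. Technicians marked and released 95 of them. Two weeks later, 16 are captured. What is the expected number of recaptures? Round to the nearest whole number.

expected recaptures ≈ 5

Expected recaptures E[R] = M·C / N.
E[R] = 95 × 16 / 293 = 1520 / 293 ≈ 5.2 → 5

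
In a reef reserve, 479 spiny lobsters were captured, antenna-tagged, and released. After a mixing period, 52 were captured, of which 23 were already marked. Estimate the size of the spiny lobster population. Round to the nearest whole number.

N ≈ 1083

N = (479 × 52) / 23 = 24908 / 23 ≈ 1083.0 → 1083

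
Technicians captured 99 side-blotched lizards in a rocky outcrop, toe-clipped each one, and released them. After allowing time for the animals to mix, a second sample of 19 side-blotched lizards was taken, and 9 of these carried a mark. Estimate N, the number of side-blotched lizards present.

N = 209

If marked individuals mix randomly, R/C ≈ M/N, giving N ≈ M·C/R.
N = (99 × 19) / 9 = 1881 / 9 = 209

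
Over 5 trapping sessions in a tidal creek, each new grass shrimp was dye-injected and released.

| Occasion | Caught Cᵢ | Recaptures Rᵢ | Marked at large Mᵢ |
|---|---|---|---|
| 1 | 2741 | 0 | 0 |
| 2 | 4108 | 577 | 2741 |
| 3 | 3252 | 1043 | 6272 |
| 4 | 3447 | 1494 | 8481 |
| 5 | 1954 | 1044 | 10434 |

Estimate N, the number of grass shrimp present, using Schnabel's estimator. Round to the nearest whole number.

Σ MᵢCᵢ = 0·2741 + 2741·4108 + 6272·3252 + 8481·3447 + 10434·1954 = 0 + 11260028 + 20396544 + 29234007 + 20388036 = 81278615
Σ Rᵢ = 0 + 577 + 1043 + 1494 + 1044 = 4158
N̂ = 81278615 / 4158 ≈ 19547.5 → 19548

N ≈ 19,548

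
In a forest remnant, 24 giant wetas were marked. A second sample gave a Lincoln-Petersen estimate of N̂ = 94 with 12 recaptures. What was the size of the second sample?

C = 47

From N = M·C/R: C = N·R / M = 94·12 / 24 = 1128 / 24 = 47.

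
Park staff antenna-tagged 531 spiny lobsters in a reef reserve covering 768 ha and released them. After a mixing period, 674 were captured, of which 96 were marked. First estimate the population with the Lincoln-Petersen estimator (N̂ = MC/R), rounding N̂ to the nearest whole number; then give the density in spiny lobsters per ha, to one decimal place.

density ≈ 4.9 spiny lobsters per ha

N̂ = 531·674/96 = 357894/96 ≈ 3728.1 → 3728
Density = N̂ / area = 3728 / 768 ≈ 4.85 → 4.9 per ha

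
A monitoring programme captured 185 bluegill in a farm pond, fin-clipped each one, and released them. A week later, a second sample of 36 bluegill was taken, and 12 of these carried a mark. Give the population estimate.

Lincoln-Petersen assumes M/N = R/C, so N = M·C / R.
N = (185 × 36) / 12 = 6660 / 12 = 555

N = 555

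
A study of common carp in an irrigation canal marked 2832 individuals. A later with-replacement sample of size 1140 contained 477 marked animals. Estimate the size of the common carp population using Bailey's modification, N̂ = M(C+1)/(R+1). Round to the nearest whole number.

N ≈ 6760

N̂ = 2832·(1140+1)/(477+1) = 2832·1141/478 = 3231312/478 ≈ 6760.1 → 6760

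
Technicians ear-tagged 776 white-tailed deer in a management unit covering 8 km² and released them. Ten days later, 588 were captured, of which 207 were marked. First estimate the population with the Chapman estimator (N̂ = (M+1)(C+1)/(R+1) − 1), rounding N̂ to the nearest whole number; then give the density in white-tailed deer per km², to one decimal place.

density ≈ 274.9 white-tailed deer per km²

N̂ = 777·589/208 − 1 = 457653/208 − 1 ≈ 2199.3 → 2199
Density = N̂ / area = 2199 / 8 ≈ 274.88 → 274.9 per km²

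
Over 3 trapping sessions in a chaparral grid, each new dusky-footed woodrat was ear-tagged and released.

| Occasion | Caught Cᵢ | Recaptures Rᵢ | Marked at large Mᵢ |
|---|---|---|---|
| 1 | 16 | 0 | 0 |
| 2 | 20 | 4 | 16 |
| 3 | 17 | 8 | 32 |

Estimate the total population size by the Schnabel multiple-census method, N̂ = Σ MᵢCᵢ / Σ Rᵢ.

Σ MᵢCᵢ = 0·16 + 16·20 + 32·17 = 0 + 320 + 544 = 864
Σ Rᵢ = 0 + 4 + 8 = 12
N̂ = 864 / 12 = 72

N = 72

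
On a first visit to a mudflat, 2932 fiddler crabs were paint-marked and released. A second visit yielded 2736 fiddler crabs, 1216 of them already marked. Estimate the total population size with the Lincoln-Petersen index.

N = (2932 × 2736) / 1216 = 8021952 / 1216 = 6597

N = 6597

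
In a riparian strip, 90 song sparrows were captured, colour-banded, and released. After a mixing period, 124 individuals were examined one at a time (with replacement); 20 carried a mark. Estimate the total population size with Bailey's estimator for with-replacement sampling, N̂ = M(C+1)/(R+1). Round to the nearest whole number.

N ≈ 536

N̂ = 90·(124+1)/(20+1) = 90·125/21 = 11250/21 ≈ 535.7 → 536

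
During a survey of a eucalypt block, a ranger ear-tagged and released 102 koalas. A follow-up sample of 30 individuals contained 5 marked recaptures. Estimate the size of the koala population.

Lincoln-Petersen assumes M/N = R/C, so N = M·C / R.
N = (102 × 30) / 5 = 3060 / 5 = 612

N = 612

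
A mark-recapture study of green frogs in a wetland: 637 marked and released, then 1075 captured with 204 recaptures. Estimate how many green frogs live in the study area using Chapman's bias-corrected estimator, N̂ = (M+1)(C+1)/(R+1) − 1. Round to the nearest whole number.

N̂ = (637+1)(1075+1)/(204+1) − 1 = 638·1076/205 − 1
= 686488/205 − 1 ≈ 3348.7 − 1 ≈ 3347.7 → 3348

N ≈ 3348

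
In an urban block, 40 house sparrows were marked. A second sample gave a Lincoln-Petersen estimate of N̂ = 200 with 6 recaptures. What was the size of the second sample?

From N = M·C/R: C = N·R / M = 200·6 / 40 = 1200 / 40 = 30.

C = 30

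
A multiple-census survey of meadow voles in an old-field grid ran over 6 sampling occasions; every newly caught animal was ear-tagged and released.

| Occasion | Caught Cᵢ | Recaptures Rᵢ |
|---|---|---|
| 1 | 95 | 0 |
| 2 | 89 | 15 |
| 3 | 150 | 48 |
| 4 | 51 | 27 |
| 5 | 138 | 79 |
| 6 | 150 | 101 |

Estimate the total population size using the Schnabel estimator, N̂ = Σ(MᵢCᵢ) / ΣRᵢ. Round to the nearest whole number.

N ≈ 524

Marked at large before each occasion: Mᵢ = Σⱼ<ᵢ (Cⱼ − Rⱼ) → M1=0, M2=95, M3=169, M4=271, M5=295, M6=354
Σ MᵢCᵢ = 0·95 + 95·89 + 169·150 + 271·51 + 295·138 + 354·150 = 0 + 8455 + 25350 + 13821 + 40710 + 53100 = 141436
Σ Rᵢ = 0 + 15 + 48 + 27 + 79 + 101 = 270
N̂ = 141436 / 270 ≈ 523.8 → 524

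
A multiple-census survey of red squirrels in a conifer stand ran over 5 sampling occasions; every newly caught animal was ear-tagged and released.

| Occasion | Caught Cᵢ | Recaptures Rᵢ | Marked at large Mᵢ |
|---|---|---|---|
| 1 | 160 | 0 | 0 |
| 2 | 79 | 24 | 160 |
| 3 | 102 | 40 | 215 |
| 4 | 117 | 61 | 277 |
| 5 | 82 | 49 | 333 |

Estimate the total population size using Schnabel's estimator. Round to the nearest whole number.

N ≈ 542

Σ MᵢCᵢ = 0·160 + 160·79 + 215·102 + 277·117 + 333·82 = 0 + 12640 + 21930 + 32409 + 27306 = 94285
Σ Rᵢ = 0 + 24 + 40 + 61 + 49 = 174
N̂ = 94285 / 174 ≈ 541.9 → 542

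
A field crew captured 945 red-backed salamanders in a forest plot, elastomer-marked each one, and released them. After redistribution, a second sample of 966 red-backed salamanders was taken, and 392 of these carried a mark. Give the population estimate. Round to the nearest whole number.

N ≈ 2329

N = (945 × 966) / 392 = 912870 / 392 ≈ 2328.8 → 2329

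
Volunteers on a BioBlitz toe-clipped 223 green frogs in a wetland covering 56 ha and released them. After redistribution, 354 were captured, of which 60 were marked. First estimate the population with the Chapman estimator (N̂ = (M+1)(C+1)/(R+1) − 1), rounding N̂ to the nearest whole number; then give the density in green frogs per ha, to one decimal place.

N̂ = 224·355/61 − 1 = 79520/61 − 1 ≈ 1302.6 → 1303
Density = N̂ / area = 1303 / 56 ≈ 23.27 → 23.3 per ha

density ≈ 23.3 green frogs per ha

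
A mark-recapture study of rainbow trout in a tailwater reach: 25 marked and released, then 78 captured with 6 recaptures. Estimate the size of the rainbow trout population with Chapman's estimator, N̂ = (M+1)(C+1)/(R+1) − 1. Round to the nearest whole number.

N ≈ 292

N̂ = (25+1)(78+1)/(6+1) − 1 = 26·79/7 − 1
= 2054/7 − 1 ≈ 293.4 − 1 ≈ 292.4 → 292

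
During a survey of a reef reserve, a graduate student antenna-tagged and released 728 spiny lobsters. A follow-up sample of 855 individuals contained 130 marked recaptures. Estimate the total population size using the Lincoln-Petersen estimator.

N = 4788

The marked fraction in the recapture sample should equal the marked fraction in the population: 130/855 = 728/N.
N = (728 × 855) / 130 = 622440 / 130 = 4788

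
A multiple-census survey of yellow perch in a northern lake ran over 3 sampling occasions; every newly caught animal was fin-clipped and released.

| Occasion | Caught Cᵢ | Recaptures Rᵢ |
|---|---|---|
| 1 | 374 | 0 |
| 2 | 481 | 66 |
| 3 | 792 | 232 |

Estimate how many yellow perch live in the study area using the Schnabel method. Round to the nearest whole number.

Marked at large before each occasion: Mᵢ = Σⱼ<ᵢ (Cⱼ − Rⱼ) → M1=0, M2=374, M3=789
Σ MᵢCᵢ = 0·374 + 374·481 + 789·792 = 0 + 179894 + 624888 = 804782
Σ Rᵢ = 0 + 66 + 232 = 298
N̂ = 804782 / 298 ≈ 2700.6 → 2701

N ≈ 2701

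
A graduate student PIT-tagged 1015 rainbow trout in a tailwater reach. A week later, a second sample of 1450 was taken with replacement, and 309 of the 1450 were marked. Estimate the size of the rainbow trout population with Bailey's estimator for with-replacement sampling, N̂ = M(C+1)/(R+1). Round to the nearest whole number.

N̂ = 1015·(1450+1)/(309+1) = 1015·1451/310 = 1472765/310 ≈ 4750.9 → 4751

N ≈ 4751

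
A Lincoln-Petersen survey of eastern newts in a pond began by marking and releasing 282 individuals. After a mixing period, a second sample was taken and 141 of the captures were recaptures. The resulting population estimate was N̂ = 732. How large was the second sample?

C = 366

From N = M·C/R: C = N·R / M = 732·141 / 282 = 103212 / 282 = 366.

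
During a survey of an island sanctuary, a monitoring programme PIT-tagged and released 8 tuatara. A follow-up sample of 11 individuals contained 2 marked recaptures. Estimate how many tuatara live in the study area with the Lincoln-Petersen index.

If marked individuals mix randomly, R/C ≈ M/N, giving N ≈ M·C/R.
N = (8 × 11) / 2 = 88 / 2 = 44

N = 44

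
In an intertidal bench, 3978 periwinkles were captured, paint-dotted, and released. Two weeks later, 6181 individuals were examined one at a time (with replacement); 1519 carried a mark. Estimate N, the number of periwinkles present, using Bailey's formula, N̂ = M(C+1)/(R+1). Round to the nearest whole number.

N̂ = 3978·(6181+1)/(1519+1) = 3978·6182/1520 = 24591996/1520 ≈ 16178.9 → 16179

N ≈ 16,179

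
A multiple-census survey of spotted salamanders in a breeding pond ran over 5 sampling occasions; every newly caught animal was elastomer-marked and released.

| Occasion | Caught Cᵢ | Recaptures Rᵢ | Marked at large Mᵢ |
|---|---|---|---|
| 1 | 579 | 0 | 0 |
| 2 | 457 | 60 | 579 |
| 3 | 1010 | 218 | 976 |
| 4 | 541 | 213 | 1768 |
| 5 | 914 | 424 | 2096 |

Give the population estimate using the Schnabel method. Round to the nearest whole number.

Σ MᵢCᵢ = 0·579 + 579·457 + 976·1010 + 1768·541 + 2096·914 = 0 + 264603 + 985760 + 956488 + 1915744 = 4122595
Σ Rᵢ = 0 + 60 + 218 + 213 + 424 = 915
N̂ = 4122595 / 915 ≈ 4505.6 → 4506

N ≈ 4506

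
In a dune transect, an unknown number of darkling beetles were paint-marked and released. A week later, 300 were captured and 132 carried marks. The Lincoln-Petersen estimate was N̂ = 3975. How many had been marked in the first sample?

From N = M·C/R: M = N·R / C = 3975·132 / 300 = 524700 / 300 = 1749.

M = 1749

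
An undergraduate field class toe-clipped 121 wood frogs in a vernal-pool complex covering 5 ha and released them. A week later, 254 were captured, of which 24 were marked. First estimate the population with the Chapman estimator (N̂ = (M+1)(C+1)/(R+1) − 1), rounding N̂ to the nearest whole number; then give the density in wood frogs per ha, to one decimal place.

N̂ = 122·255/25 − 1 = 31110/25 − 1 ≈ 1243.4 → 1243
Density = N̂ / area = 1243 / 5 ≈ 248.60 → 248.6 per ha

density ≈ 248.6 wood frogs per ha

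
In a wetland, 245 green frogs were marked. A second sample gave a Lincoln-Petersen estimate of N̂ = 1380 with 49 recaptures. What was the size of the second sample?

From N = M·C/R: C = N·R / M = 1380·49 / 245 = 67620 / 245 = 276.

C = 276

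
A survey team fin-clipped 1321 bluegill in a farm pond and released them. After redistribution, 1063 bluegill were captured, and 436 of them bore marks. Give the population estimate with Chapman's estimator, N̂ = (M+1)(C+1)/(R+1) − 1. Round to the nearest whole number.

N ≈ 3218

N̂ = (1321+1)(1063+1)/(436+1) − 1 = 1322·1064/437 − 1
= 1406608/437 − 1 ≈ 3218.8 − 1 ≈ 3217.8 → 3218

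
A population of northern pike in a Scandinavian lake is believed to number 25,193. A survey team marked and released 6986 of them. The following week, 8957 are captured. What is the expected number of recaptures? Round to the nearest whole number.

The marked fraction of the population is 6986/25193, so in a sample of 8957 expect C·(M/N) marked.
E[R] = 6986 × 8957 / 25193 = 62573602 / 25193 ≈ 2483.8 → 2484

expected recaptures ≈ 2484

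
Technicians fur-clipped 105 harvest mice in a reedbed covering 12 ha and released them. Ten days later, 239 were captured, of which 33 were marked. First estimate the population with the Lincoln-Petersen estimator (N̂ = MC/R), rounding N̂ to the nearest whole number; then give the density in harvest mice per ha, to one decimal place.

N̂ = 105·239/33 = 25095/33 ≈ 760.45 → 760
Density = N̂ / area = 760 / 12 ≈ 63.33 → 63.3 per ha

density ≈ 63.3 harvest mice per ha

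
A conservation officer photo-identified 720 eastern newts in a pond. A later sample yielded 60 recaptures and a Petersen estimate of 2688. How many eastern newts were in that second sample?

C = 224

From N = M·C/R: C = N·R / M = 2688·60 / 720 = 161280 / 720 = 224.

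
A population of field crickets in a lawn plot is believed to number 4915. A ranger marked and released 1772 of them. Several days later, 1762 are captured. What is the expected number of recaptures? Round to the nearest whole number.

expected recaptures ≈ 635

Expected recaptures E[R] = M·C / N.
E[R] = 1772 × 1762 / 4915 = 3122264 / 4915 ≈ 635.3 → 635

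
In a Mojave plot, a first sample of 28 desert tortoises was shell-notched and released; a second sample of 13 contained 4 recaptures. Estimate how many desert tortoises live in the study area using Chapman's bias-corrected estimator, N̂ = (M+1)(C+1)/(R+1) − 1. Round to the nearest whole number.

N̂ = (28+1)(13+1)/(4+1) − 1 = 29·14/5 − 1
= 406/5 − 1 ≈ 81.2 − 1 ≈ 80.2 → 80

N ≈ 80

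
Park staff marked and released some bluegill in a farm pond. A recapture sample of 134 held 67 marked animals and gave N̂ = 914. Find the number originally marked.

M = 457

From N = M·C/R: M = N·R / C = 914·67 / 134 = 61238 / 134 = 457.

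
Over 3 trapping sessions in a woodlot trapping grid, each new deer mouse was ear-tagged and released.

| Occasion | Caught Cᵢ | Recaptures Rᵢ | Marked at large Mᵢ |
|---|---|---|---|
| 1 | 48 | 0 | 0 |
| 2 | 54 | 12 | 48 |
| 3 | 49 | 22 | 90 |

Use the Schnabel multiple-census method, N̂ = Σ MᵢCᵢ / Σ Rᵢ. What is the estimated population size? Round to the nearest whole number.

Σ MᵢCᵢ = 0·48 + 48·54 + 90·49 = 0 + 2592 + 4410 = 7002
Σ Rᵢ = 0 + 12 + 22 = 34
N̂ = 7002 / 34 ≈ 205.9 → 206

N ≈ 206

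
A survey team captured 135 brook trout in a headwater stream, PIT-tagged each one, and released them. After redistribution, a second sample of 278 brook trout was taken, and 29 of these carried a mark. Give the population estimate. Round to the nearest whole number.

If marked individuals mix randomly, R/C ≈ M/N, giving N ≈ M·C/R.
N = (135 × 278) / 29 = 37530 / 29 ≈ 1294.1 → 1294

N ≈ 1294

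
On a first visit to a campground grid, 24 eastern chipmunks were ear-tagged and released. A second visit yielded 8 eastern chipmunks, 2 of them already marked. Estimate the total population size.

N = 96

N = (24 × 8) / 2 = 192 / 2 = 96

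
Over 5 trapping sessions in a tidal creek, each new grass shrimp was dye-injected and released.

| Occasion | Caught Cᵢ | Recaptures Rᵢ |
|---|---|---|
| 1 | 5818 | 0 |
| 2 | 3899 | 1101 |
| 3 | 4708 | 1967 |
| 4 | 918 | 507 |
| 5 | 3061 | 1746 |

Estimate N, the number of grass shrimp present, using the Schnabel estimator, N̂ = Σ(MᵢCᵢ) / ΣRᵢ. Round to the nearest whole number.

Marked at large before each occasion: Mᵢ = Σⱼ<ᵢ (Cⱼ − Rⱼ) → M1=0, M2=5818, M3=8616, M4=11357, M5=11768
Σ MᵢCᵢ = 0·5818 + 5818·3899 + 8616·4708 + 11357·918 + 11768·3061 = 0 + 22684382 + 40564128 + 10425726 + 36021848 = 109696084
Σ Rᵢ = 0 + 1101 + 1967 + 507 + 1746 = 5321
N̂ = 109696084 / 5321 ≈ 20615.7 → 20616

N ≈ 20,616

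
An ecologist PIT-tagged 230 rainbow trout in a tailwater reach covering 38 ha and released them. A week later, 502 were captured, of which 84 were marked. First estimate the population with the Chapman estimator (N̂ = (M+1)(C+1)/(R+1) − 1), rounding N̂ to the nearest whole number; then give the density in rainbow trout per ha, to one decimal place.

density ≈ 35.9 rainbow trout per ha

N̂ = 231·503/85 − 1 = 116193/85 − 1 ≈ 1366.0 → 1366
Density = N̂ / area = 1366 / 38 ≈ 35.947 → 35.9 per ha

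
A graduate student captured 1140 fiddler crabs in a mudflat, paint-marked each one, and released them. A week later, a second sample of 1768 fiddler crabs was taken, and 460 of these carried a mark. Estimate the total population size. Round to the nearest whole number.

N = (1140 × 1768) / 460 = 2015520 / 460 ≈ 4381.6 → 4382

N ≈ 4382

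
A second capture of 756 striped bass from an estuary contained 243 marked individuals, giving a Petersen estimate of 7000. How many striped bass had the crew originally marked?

M = 2250

From N = M·C/R: M = N·R / C = 7000·243 / 756 = 1701000 / 756 = 2250.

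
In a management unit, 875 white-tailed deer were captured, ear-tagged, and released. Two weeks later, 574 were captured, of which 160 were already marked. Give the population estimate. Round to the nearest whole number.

N ≈ 3139

Lincoln-Petersen assumes M/N = R/C, so N = M·C / R.
N = (875 × 574) / 160 = 502250 / 160 ≈ 3139.1 → 3139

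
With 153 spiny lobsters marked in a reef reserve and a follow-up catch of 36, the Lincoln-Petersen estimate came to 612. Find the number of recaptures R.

R = 9

From N = M·C/R: R = M·C / N = 153·36 / 612 = 5508 / 612 = 9.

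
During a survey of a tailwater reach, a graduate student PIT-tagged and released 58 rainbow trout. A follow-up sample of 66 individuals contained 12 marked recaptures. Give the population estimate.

If marked individuals mix randomly, R/C ≈ M/N, giving N ≈ M·C/R.
N = (58 × 66) / 12 = 3828 / 12 = 319

N = 319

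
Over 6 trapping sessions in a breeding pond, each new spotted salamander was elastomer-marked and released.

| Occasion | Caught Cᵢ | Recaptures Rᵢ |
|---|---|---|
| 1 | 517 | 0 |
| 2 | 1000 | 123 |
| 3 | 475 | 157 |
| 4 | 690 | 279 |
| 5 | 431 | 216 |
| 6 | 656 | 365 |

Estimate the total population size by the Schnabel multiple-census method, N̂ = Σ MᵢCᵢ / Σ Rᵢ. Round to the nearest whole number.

Marked at large before each occasion: Mᵢ = Σⱼ<ᵢ (Cⱼ − Rⱼ) → M1=0, M2=517, M3=1394, M4=1712, M5=2123, M6=2338
Σ MᵢCᵢ = 0·517 + 517·1000 + 1394·475 + 1712·690 + 2123·431 + 2338·656 = 0 + 517000 + 662150 + 1181280 + 915013 + 1533728 = 4809171
Σ Rᵢ = 0 + 123 + 157 + 279 + 216 + 365 = 1140
N̂ = 4809171 / 1140 ≈ 4218.6 → 4219

N ≈ 4219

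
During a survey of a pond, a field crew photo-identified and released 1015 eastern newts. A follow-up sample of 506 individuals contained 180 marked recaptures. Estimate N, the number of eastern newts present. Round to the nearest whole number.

N ≈ 2853

Lincoln-Petersen assumes M/N = R/C, so N = M·C / R.
N = (1015 × 506) / 180 = 513590 / 180 ≈ 2853.3 → 2853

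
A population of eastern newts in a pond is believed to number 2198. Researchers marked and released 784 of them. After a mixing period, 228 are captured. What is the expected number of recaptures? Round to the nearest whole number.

expected recaptures ≈ 81

The marked fraction of the population is 784/2198, so in a sample of 228 expect C·(M/N) marked.
E[R] = 784 × 228 / 2198 = 178752 / 2198 ≈ 81.3 → 81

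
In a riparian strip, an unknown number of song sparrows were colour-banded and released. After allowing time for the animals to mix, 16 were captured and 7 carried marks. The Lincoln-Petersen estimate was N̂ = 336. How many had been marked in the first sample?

M = 147

From N = M·C/R: M = N·R / C = 336·7 / 16 = 2352 / 16 = 147.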